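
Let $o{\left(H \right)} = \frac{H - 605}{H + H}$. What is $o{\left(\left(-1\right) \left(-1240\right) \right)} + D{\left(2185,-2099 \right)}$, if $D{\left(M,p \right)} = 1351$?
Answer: $\frac{670223}{496} \approx 1351.3$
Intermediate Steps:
$o{\left(H \right)} = \frac{-605 + H}{2 H}$
$o{\left(\left(-1\right) \left(-1240\right) \right)} + D{\left(2185,-2099 \right)} = \frac{-605 - -1240}{2 \left(\left(-1\right) \left(-1240\right)\right)} + 1351 = \frac{-605 + 1240}{2 \cdot 1240} + 1351 = \frac{1}{2} \cdot \frac{1}{1240} \cdot 635 + 1351 = \frac{127}{496} + 1351 = \frac{670223}{496}$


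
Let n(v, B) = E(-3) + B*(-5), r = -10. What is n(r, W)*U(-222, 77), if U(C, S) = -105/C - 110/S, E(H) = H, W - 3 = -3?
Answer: 1485/518 ≈ 2.8668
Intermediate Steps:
W = 0 (W = 3 - 3 = 0)
n(v, B) = -3 - 5*B (n(v, B) = -3 + B*(-5) = -3 - 5*B)
U(C, S) = -110/S - 105/C
n(r, W)*U(-222, 77) = (-3 - 5*0)*(-110/77 - 105/(-222)) = (-3 + 0)*(-110*1/77 - 105*(-1/222)) = -3*(-10/7 + 35/74) = -3*(-495/518) = 1485/518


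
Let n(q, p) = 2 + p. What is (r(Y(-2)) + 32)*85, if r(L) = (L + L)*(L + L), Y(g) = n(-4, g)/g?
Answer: 2720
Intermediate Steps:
Y(g) = (2 + g)/g
r(L) = 4*L² (r(L) = (2*L)*(2*L) = 4*L²)
(r(Y(-2)) + 32)*85 = (4*((2 - 2)/(-2))² + 32)*85 = (4*(-½*0)² + 32)*85 = (4*0² + 32)*85 = (4*0 + 32)*85 = (0 + 32)*85 = 32*85 = 2720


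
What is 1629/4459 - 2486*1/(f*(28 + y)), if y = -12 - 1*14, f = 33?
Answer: -498980/13377 ≈ -37.301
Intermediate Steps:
y = -26 (y = -12 - 14 = -26)
1629/4459 - 2486*1/(f*(28 + y)) = 1629/4459 - 2486*1/(33*(28 - 26)) = 1629*(1/4459) - 2486/(2*33) = 1629/4459 - 2486/66 = 1629/4459 - 2486*1/66 = 1629/4459 - 113/3 = -498980/13377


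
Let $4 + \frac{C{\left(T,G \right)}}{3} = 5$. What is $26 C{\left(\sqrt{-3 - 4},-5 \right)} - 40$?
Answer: $38$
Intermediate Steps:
$C{\left(T,G \right)} = 3$ ($C{\left(T,G \right)} = -12 + 3 \cdot 5 = -12 + 15 = 3$)
$26 C{\left(\sqrt{-3 - 4},-5 \right)} - 40 = 26 \cdot 3 - 40 = 78 - 40 = 38$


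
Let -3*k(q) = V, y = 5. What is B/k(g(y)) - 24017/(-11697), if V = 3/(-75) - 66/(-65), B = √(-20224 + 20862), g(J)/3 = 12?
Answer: 3431/1671 - 975*√638/317 ≈ -75.635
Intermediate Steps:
g(J) = 36 (g(J) = 3*12 = 36)
B = √638 ≈ 25.259
V = 317/325 (V = 3*(-1/75) - 66*(-1/65) = -1/25 + 66/65 = 317/325 ≈ 0.97538)
k(q) = -317/975 (k(q) = -⅓*317/325 = -317/975)
B/k(g(y)) - 24017/(-11697) = √638/(-317/975) - 24017/(-11697) = √638*(-975/317) - 24017*(-1/11697) = -975*√638/317 + 3431/1671 = 3431/1671 - 975*√638/317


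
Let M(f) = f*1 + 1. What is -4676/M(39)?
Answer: -1169/10 ≈ -116.90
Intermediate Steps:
M(f) = 1 + f (M(f) = f + 1 = 1 + f)
-4676/M(39) = -4676/(1 + 39) = -4676/40 = -4676*1/40 = -1169/10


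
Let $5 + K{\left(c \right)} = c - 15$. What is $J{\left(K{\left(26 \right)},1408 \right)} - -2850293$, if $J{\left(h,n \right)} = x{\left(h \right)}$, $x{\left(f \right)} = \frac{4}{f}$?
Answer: $\frac{8550881}{3} \approx 2.8503 \cdot 10^{6}$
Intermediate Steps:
$K{\left(c \right)} = -20 + c$ ($K{\left(c \right)} = -5 + \left(c - 15\right) = -5 + \left(-15 + c\right) = -20 + c$)
$J{\left(h,n \right)} = \frac{4}{h}$
$J{\left(K{\left(26 \right)},1408 \right)} - -2850293 = \frac{4}{-20 + 26} - -2850293 = \frac{4}{6} + 2850293 = 4 \cdot \frac{1}{6} + 2850293 = \frac{2}{3} + 2850293 = \frac{8550881}{3}$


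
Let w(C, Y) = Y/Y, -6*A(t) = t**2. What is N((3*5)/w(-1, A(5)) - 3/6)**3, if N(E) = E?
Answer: 24389/8 ≈ 3048.6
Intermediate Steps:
A(t) = -t**2/6
w(C, Y) = 1
N((3*5)/w(-1, A(5)) - 3/6)**3 = ((3*5)/1 - 3/6)**3 = (15*1 - 3*1/6)**3 = (15 - 1/2)**3 = (29/2)**3 = 24389/8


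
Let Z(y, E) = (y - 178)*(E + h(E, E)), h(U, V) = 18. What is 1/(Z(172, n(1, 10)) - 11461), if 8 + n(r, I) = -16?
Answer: -1/11425 ≈ -8.7527e-5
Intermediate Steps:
n(r, I) = -24 (n(r, I) = -8 - 16 = -24)
Z(y, E) = (-178 + y)*(18 + E) (Z(y, E) = (y - 178)*(E + 18) = (-178 + y)*(18 + E))
1/(Z(172, n(1, 10)) - 11461) = 1/((-3204 - 178*(-24) + 18*172 - 24*172) - 11461) = 1/((-3204 + 4272 + 3096 - 4128) - 11461) = 1/(36 - 11461) = 1/(-11425) = -1/11425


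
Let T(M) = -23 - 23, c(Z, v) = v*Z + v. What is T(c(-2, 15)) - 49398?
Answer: -49444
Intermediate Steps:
c(Z, v) = v + Z*v (c(Z, v) = Z*v + v = v + Z*v)
T(M) = -46
T(c(-2, 15)) - 49398 = -46 - 49398 = -49444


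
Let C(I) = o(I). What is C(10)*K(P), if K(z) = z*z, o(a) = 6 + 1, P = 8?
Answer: 448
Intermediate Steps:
o(a) = 7
C(I) = 7
K(z) = z²
C(10)*K(P) = 7*8² = 7*64 = 448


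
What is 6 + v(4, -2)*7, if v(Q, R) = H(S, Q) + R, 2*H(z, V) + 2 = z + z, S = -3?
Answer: -36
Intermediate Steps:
H(z, V) = -1 + z (H(z, V) = -1 + (z + z)/2 = -1 + (2*z)/2 = -1 + z)
v(Q, R) = -4 + R (v(Q, R) = (-1 - 3) + R = -4 + R)
6 + v(4, -2)*7 = 6 + (-4 - 2)*7 = 6 - 6*7 = 6 - 42 = -36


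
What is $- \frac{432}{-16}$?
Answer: $27$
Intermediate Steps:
$- \frac{432}{-16} = \left(-432\right) \left(- \frac{1}{16}\right) = 27$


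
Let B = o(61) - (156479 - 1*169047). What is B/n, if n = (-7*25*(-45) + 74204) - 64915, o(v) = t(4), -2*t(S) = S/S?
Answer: 25135/34328 ≈ 0.73220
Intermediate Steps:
t(S) = -½ (t(S) = -S/(2*S) = -½*1 = -½)
o(v) = -½
n = 17164 (n = (-175*(-45) + 74204) - 64915 = (7875 + 74204) - 64915 = 82079 - 64915 = 17164)
B = 25135/2 (B = -½ - (156479 - 1*169047) = -½ - (156479 - 169047) = -½ - 1*(-12568) = -½ + 12568 = 25135/2 ≈ 12568.)
B/n = (25135/2)/17164 = (25135/2)*(1/17164) = 25135/34328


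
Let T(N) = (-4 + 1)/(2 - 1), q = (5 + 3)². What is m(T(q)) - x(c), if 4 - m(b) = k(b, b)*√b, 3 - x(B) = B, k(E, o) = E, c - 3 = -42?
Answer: -38 + 3*I*√3 ≈ -38.0 + 5.1962*I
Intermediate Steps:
c = -39 (c = 3 - 42 = -39)
x(B) = 3 - B
q = 64 (q = 8² = 64)
T(N) = -3 (T(N) = -3/1 = -3*1 = -3)
m(b) = 4 - b^(3/2) (m(b) = 4 - b*√b = 4 - b^(3/2))
m(T(q)) - x(c) = (4 - (-3)^(3/2)) - (3 - 1*(-39)) = (4 - (-3)*I*√3) - (3 + 39) = (4 + 3*I*√3) - 1*42 = (4 + 3*I*√3) - 42 = -38 + 3*I*√3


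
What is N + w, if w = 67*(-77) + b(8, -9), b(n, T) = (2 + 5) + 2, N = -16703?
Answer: -21853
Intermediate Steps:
b(n, T) = 9 (b(n, T) = 7 + 2 = 9)
w = -5150 (w = 67*(-77) + 9 = -5159 + 9 = -5150)
N + w = -16703 - 5150 = -21853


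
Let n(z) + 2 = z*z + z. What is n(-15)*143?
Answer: 29744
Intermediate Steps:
n(z) = -2 + z + z**2 (n(z) = -2 + (z*z + z) = -2 + (z**2 + z) = -2 + (z + z**2) = -2 + z + z**2)
n(-15)*143 = (-2 - 15 + (-15)**2)*143 = (-2 - 15 + 225)*143 = 208*143 = 29744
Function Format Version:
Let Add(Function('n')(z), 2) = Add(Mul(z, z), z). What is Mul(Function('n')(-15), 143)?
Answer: 29744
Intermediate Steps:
Function('n')(z) = Add(-2, z, Pow(z, 2)) (Function('n')(z) = Add(-2, Add(Mul(z, z), z)) = Add(-2, Add(Pow(z, 2), z)) = Add(-2, Add(z, Pow(z, 2))) = Add(-2, z, Pow(z, 2)))
Mul(Function('n')(-15), 143) = Mul(Add(-2, -15, Pow(-15, 2)), 143) = Mul(Add(-2, -15, 225), 143) = Mul(208, 143) = 29744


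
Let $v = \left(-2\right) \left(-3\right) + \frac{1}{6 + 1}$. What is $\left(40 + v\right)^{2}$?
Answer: $\frac{104329}{49} \approx 2129.2$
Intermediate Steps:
$v = \frac{43}{7}$ ($v = 6 + \frac{1}{7} = \frac{43}{7} \approx 6.1429$)
$\left(40 + v\right)^{2} = \left(40 + \frac{43}{7}\right)^{2} = \left(\frac{323}{7}\right)^{2} = \frac{104329}{49}$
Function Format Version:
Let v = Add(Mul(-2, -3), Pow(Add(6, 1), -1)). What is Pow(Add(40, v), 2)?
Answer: Rational(104329, 49) ≈ 2129.2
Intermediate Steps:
v = Rational(43, 7) (v = Add(6, Pow(7, -1)) = Add(6, Rational(1, 7)) = Rational(43, 7) ≈ 6.1429)
Pow(Add(40, v), 2) = Pow(Add(40, Rational(43, 7)), 2) = Pow(Rational(323, 7), 2) = Rational(104329, 49)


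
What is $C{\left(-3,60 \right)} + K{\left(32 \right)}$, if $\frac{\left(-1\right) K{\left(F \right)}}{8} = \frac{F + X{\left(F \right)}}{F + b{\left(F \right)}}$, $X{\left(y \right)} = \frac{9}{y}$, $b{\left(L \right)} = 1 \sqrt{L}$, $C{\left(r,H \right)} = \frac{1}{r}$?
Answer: $- \frac{3223}{372} + \frac{1033 \sqrt{2}}{992} \approx -7.1913$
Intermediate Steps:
$b{\left(L \right)} = \sqrt{L}$
$K{\left(F \right)} = - \frac{8 \left(F + \frac{9}{F}\right)}{F + \sqrt{F}}$ ($K{\left(F \right)} = - 8 \frac{F + \frac{9}{F}}{F + \sqrt{F}} = - \frac{8 \left(F + \frac{9}{F}\right)}{F + \sqrt{F}}$)
$C{\left(-3,60 \right)} + K{\left(32 \right)} = \frac{1}{-3} + \frac{8 \left(-9 - 32^{2}\right)}{32 \left(32 + \sqrt{32}\right)} = - \frac{1}{3} + 8 \cdot \frac{1}{32} \frac{1}{32 + 4 \sqrt{2}} \left(-9 - 1024\right) = - \frac{1}{3} + 8 \cdot \frac{1}{32} \frac{1}{32 + 4 \sqrt{2}} \left(-1033\right) = - \frac{1}{3} - \frac{1033}{4 \left(32 + 4 \sqrt{2}\right)}$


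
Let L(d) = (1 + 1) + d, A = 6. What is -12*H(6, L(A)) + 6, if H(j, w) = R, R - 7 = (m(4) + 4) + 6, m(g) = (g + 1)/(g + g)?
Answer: -411/2 ≈ -205.50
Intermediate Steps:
L(d) = 2 + d
m(g) = (1 + g)/(2*g) (m(g) = (1 + g)/((2*g)) = (1 + g)*(1/(2*g)) = (1 + g)/(2*g))
R = 141/8 (R = 7 + (((1/2)*(1 + 4)/4 + 4) + 6) = 7 + (((1/2)*(1/4)*5 + 4) + 6) = 7 + ((5/8 + 4) + 6) = 7 + (37/8 + 6) = 7 + 85/8 = 141/8 ≈ 17.625)
H(j, w) = 141/8
-12*H(6, L(A)) + 6 = -12*141/8 + 6 = -423/2 + 6 = -411/2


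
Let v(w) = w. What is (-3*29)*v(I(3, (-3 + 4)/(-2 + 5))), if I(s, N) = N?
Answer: -29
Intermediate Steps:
(-3*29)*v(I(3, (-3 + 4)/(-2 + 5))) = (-3*29)*((-3 + 4)/(-2 + 5)) = -87/3 = -87*⅓ = -29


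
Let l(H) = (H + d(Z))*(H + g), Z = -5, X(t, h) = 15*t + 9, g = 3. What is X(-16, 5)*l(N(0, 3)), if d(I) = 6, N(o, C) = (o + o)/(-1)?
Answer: -4158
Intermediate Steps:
X(t, h) = 9 + 15*t
N(o, C) = -2*o (N(o, C) = (2*o)*(-1) = -2*o)
l(H) = (3 + H)*(6 + H) (l(H) = (H + 6)*(H + 3) = (6 + H)*(3 + H) = (3 + H)*(6 + H))
X(-16, 5)*l(N(0, 3)) = (9 + 15*(-16))*(18 + (-2*0)**2 + 9*(-2*0)) = (9 - 240)*(18 + 0**2 + 9*0) = -231*(18 + 0 + 0) = -231*18 = -4158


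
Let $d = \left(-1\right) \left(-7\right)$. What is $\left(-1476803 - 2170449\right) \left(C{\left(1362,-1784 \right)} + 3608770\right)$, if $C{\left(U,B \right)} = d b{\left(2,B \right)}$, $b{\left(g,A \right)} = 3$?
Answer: $-13162170192332$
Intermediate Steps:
$d = 7$
$C{\left(U,B \right)} = 21$ ($C{\left(U,B \right)} = 7 \cdot 3 = 21$)
$\left(-1476803 - 2170449\right) \left(C{\left(1362,-1784 \right)} + 3608770\right) = \left(-1476803 - 2170449\right) \left(21 + 3608770\right) = \left(-3647252\right) 3608791 = -13162170192332$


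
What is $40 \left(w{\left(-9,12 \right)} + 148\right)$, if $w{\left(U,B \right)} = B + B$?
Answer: $6880$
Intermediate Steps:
$w{\left(U,B \right)} = 2 B$
$40 \left(w{\left(-9,12 \right)} + 148\right) = 40 \left(2 \cdot 12 + 148\right) = 40 \left(24 + 148\right) = 40 \cdot 172 = 6880$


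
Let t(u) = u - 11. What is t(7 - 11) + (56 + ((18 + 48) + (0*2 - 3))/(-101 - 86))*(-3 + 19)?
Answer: 163739/187 ≈ 875.61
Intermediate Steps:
t(u) = -11 + u
t(7 - 11) + (56 + ((18 + 48) + (0*2 - 3))/(-101 - 86))*(-3 + 19) = (-11 + (7 - 11)) + (56 + ((18 + 48) + (0*2 - 3))/(-101 - 86))*(-3 + 19) = (-11 - 4) + (56 + (66 + (0 - 3))/(-187))*16 = -15 + (56 + (66 - 3)*(-1/187))*16 = -15 + (56 + 63*(-1/187))*16 = -15 + (56 - 63/187)*16 = -15 + (10409/187)*16 = -15 + 166544/187 = 163739/187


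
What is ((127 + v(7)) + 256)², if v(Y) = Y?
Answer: 152100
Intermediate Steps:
((127 + v(7)) + 256)² = ((127 + 7) + 256)² = (134 + 256)² = 390² = 152100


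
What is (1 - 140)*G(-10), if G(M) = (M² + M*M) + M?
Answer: -26410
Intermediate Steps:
G(M) = M + 2*M² (G(M) = (M² + M²) + M = 2*M² + M = M + 2*M²)
(1 - 140)*G(-10) = (1 - 140)*(-10*(1 + 2*(-10))) = -(-1390)*(1 - 20) = -(-1390)*(-19) = -139*190 = -26410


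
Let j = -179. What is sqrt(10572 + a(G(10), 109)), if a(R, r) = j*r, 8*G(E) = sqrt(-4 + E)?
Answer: I*sqrt(8939) ≈ 94.546*I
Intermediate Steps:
G(E) = sqrt(-4 + E)/8
a(R, r) = -179*r
sqrt(10572 + a(G(10), 109)) = sqrt(10572 - 179*109) = sqrt(10572 - 19511) = sqrt(-8939) = I*sqrt(8939)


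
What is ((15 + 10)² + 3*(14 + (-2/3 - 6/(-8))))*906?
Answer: 1209057/2 ≈ 6.0453e+5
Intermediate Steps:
((15 + 10)² + 3*(14 + (-2/3 - 6/(-8))))*906 = (25² + 3*(14 + (-2*⅓ - 6*(-⅛))))*906 = (625 + 3*(14 + (-⅔ + ¾)))*906 = (625 + 3*(14 + 1/12))*906 = (625 + 3*(169/12))*906 = (625 + 169/4)*906 = (2669/4)*906 = 1209057/2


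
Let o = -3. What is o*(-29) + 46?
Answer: 133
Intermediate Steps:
o*(-29) + 46 = -3*(-29) + 46 = 87 + 46 = 133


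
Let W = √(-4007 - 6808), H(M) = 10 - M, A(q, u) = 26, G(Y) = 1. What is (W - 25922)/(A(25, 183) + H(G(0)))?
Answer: -25922/35 + I*√10815/35 ≈ -740.63 + 2.9713*I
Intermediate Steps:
W = I*√10815 (W = √(-10815) = I*√10815 ≈ 104.0*I)
(W - 25922)/(A(25, 183) + H(G(0))) = (I*√10815 - 25922)/(26 + (10 - 1*1)) = (-25922 + I*√10815)/(26 + (10 - 1)) = (-25922 + I*√10815)/(26 + 9) = (-25922 + I*√10815)/35 = (-25922 + I*√10815)*(1/35) = -25922/35 + I*√10815/35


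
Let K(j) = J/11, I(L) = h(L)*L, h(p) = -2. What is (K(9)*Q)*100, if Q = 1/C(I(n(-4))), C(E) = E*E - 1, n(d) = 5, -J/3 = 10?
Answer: -1000/363 ≈ -2.7548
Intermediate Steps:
J = -30 (J = -3*10 = -30)
I(L) = -2*L
C(E) = -1 + E² (C(E) = E² - 1 = -1 + E²)
K(j) = -30/11
Q = 1/99 (Q = 1/(-1 + (-2*5)²) = 1/(-1 + (-10)²) = 1/(-1 + 100) = 1/99 ≈ 0.010101)
(K(9)*Q)*100 = -30/11*1/99*100 = -10/363*100 = -1000/363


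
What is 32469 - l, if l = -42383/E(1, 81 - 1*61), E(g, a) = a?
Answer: 691763/20 ≈ 34588.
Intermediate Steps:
l = -42383/20 (l = -42383/(81 - 1*61) = -42383/(81 - 61) = -42383/20 ≈ -2119.1)
32469 - l = 32469 - 1*(-42383/20) = 32469 + 42383/20 = 691763/20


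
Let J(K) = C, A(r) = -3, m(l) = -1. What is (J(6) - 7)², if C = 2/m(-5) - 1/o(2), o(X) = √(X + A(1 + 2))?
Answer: (9 - I)² ≈ 80.0 - 18.0*I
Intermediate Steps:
o(X) = √(-3 + X) (o(X) = √(X - 3) = √(-3 + X))
C = -2 + I (C = 2/(-1) - 1/(√(-3 + 2)) = 2*(-1) - 1/(√(-1)) = -2 - 1/I = -2 - (-1)*I = -2 + I ≈ -2.0 + 1.0*I)
J(K) = -2 + I
(J(6) - 7)² = ((-2 + I) - 7)² = (-9 + I)²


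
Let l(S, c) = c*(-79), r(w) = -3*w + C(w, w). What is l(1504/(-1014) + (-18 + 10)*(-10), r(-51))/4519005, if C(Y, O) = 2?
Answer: -2449/903801 ≈ -0.0027097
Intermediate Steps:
r(w) = 2 - 3*w (r(w) = -3*w + 2 = 2 - 3*w)
l(S, c) = -79*c
l(1504/(-1014) + (-18 + 10)*(-10), r(-51))/4519005 = -79*(2 - 3*(-51))/4519005 = -79*(2 + 153)*(1/4519005) = -79*155*(1/4519005) = -12245*1/4519005 = -2449/903801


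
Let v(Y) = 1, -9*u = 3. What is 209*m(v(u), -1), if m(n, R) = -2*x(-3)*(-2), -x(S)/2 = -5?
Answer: 8360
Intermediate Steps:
u = -⅓ (u = -⅑*3 = -⅓ ≈ -0.33333)
x(S) = 10 (x(S) = -2*(-5) = 10)
m(n, R) = 40 (m(n, R) = -2*10*(-2) = -20*(-2) = 40)
209*m(v(u), -1) = 209*40 = 8360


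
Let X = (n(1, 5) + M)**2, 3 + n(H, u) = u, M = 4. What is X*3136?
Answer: 112896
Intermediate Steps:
n(H, u) = -3 + u
X = 36 (X = ((-3 + 5) + 4)**2 = (2 + 4)**2 = 6**2 = 36)
X*3136 = 36*3136 = 112896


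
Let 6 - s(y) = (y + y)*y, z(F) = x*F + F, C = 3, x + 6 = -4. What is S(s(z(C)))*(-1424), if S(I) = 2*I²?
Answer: -6004449792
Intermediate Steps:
x = -10 (x = -6 - 4 = -10)
z(F) = -9*F (z(F) = -10*F + F = -9*F)
s(y) = 6 - 2*y² (s(y) = 6 - (y + y)*y = 6 - 2*y*y = 6 - 2*y²)
S(s(z(C)))*(-1424) = (2*(6 - 2*(-9*3)²)²)*(-1424) = (2*(6 - 2*(-27)²)²)*(-1424) = (2*(6 - 2*729)²)*(-1424) = (2*(6 - 1458)²)*(-1424) = (2*(-1452)²)*(-1424) = (2*2108304)*(-1424) = 4216608*(-1424) = -6004449792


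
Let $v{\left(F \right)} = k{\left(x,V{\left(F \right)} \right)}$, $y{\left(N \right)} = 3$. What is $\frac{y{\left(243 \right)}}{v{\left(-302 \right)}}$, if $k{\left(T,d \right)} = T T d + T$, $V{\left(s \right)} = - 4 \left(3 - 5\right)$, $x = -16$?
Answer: $\frac{3}{2032} \approx 0.0014764$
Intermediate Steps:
$V{\left(s \right)} = 8$ ($V{\left(s \right)} = - 4 \left(3 - 5\right) = \left(-4\right) \left(-2\right) = 8$)
$k{\left(T,d \right)} = T + d T^{2}$ ($k{\left(T,d \right)} = T^{2} d + T = d T^{2} + T = T + d T^{2}$)
$v{\left(F \right)} = 2032$ ($v{\left(F \right)} = - 16 \left(1 - 128\right) = \left(-16\right) \left(-127\right) = 2032$)
$\frac{y{\left(243 \right)}}{v{\left(-302 \right)}} = \frac{3}{2032}$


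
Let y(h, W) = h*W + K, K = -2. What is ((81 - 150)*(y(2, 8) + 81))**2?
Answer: 42968025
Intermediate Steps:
y(h, W) = -2 + W*h (y(h, W) = h*W - 2 = W*h - 2 = -2 + W*h)
((81 - 150)*(y(2, 8) + 81))**2 = ((81 - 150)*((-2 + 8*2) + 81))**2 = (-69*((-2 + 16) + 81))**2 = (-69*(14 + 81))**2 = (-69*95)**2 = (-6555)**2 = 42968025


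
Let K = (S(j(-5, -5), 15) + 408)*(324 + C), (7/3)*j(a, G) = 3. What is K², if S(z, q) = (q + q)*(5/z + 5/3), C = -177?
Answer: 7136194576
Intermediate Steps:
j(a, G) = 9/7 (j(a, G) = (3/7)*3 = 9/7)
S(z, q) = 2*q*(5/3 + 5/z) (S(z, q) = (2*q)*(5/z + 5*(⅓)) = (2*q)*(5/z + 5/3) = (2*q)*(5/3 + 5/z) = 2*q*(5/3 + 5/z))
K = 84476 (K = ((10/3)*15*(3 + 9/7)/(9/7) + 408)*(324 - 177) = ((10/3)*15*(7/9)*(30/7) + 408)*147 = (500/3 + 408)*147 = (1724/3)*147 = 84476)
K² = 84476² = 7136194576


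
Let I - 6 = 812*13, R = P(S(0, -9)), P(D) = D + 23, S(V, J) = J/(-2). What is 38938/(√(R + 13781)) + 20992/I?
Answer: 10496/5281 + 38938*√55234/27617 ≈ 333.35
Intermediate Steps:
S(V, J) = -J/2 (S(V, J) = J*(-½) = -J/2)
P(D) = 23 + D
R = 55/2 (R = 23 - ½*(-9) = 23 + 9/2 = 55/2 ≈ 27.500)
I = 10562 (I = 6 + 812*13 = 6 + 10556 = 10562)
38938/(√(R + 13781)) + 20992/I = 38938/(√(55/2 + 13781)) + 20992/10562 = 38938/(√(27617/2)) + 20992*(1/10562) = 38938/((√55234/2)) + 10496/5281 = 38938*(√55234/27617) + 10496/5281 = 38938*√55234/27617 + 10496/5281 = 10496/5281 + 38938*√55234/27617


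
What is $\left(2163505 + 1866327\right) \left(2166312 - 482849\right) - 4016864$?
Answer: $6784069051352$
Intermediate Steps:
$\left(2163505 + 1866327\right) \left(2166312 - 482849\right) - 4016864 = 4029832 \cdot 1683463 - 4016864 = 6784073068216 - 4016864 = 6784069051352$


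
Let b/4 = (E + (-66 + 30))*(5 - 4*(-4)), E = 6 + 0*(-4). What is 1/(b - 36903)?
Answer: -1/39423 ≈ -2.5366e-5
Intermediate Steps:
E = 6 (E = 6 + 0 = 6)
b = -2520 (b = 4*((6 + (-66 + 30))*(5 - 4*(-4))) = 4*((6 - 36)*(5 + 16)) = 4*(-30*21) = 4*(-630) = -2520)
1/(b - 36903) = 1/(-2520 - 36903) = 1/(-39423) = -1/39423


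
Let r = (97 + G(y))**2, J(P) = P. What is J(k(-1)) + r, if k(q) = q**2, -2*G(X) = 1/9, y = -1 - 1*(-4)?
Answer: 3045349/324 ≈ 9399.2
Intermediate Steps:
y = 3 (y = -1 + 4 = 3)
G(X) = -1/18 (G(X) = -1/2/9 = -1/2*1/9 = -1/18)
r = 3045025/324 (r = (97 - 1/18)**2 = (1745/18)**2 = 3045025/324 ≈ 9398.2)
J(k(-1)) + r = (-1)**2 + 3045025/324 = 1 + 3045025/324 = 3045349/324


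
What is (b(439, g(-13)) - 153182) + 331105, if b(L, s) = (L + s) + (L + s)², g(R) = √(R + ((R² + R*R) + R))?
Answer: 371395 + 1758*√78 ≈ 3.8692e+5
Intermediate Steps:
g(R) = √(2*R + 2*R²) (g(R) = √(R + ((R² + R²) + R)) = √(R + (2*R² + R)) = √(R + (R + 2*R²)) = √(2*R + 2*R²))
b(L, s) = L + s + (L + s)²
(b(439, g(-13)) - 153182) + 331105 = ((439 + √2*√(-13*(1 - 13)) + (439 + √2*√(-13*(1 - 13)))²) - 153182) + 331105 = ((439 + √2*√(-13*(-12)) + (439 + √2*√(-13*(-12)))²) - 153182) + 331105 = ((439 + √2*√156 + (439 + √2*√156)²) - 153182) + 331105 = ((439 + √2*(2*√39) + (439 + √2*(2*√39))²) - 153182) + 331105 = ((439 + 2*√78 + (439 + 2*√78)²) - 153182) + 331105 = ((439 + (439 + 2*√78)² + 2*√78) - 153182) + 331105 = (-152743 + (439 + 2*√78)² + 2*√78) + 331105 = 178362 + (439 + 2*√78)² + 2*√78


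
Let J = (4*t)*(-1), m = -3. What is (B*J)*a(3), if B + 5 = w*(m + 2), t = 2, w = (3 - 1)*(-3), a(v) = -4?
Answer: 32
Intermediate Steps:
w = -6 (w = 2*(-3) = -6)
B = 1 (B = -5 - 6*(-3 + 2) = -5 - 6*(-1) = -5 + 6 = 1)
J = -8 (J = (4*2)*(-1) = 8*(-1) = -8)
(B*J)*a(3) = (1*(-8))*(-4) = -8*(-4) = 32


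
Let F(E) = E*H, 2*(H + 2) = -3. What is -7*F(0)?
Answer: 0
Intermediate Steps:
H = -7/2 (H = -2 + (1/2)*(-3) = -2 - 3/2 = -7/2 ≈ -3.5000)
F(E) = -7*E/2 (F(E) = E*(-7/2) = -7*E/2)
-7*F(0) = -(-49)*0/2 = -7*0 = 0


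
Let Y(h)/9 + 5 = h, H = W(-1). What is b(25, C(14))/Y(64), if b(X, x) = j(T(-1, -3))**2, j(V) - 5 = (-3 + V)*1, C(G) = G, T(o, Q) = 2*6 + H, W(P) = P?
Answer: 169/531 ≈ 0.31827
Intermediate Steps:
H = -1
Y(h) = -45 + 9*h
T(o, Q) = 11 (T(o, Q) = 2*6 - 1 = 12 - 1 = 11)
j(V) = 2 + V (j(V) = 5 + (-3 + V)*1 = 5 + (-3 + V) = 2 + V)
b(X, x) = 169 (b(X, x) = (2 + 11)**2 = 13**2 = 169)
b(25, C(14))/Y(64) = 169/(-45 + 9*64) = 169/(-45 + 576) = 169/531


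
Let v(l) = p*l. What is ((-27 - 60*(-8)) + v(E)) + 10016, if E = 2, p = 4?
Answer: 10477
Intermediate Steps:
v(l) = 4*l
((-27 - 60*(-8)) + v(E)) + 10016 = ((-27 - 60*(-8)) + 4*2) + 10016 = ((-27 + 480) + 8) + 10016 = (453 + 8) + 10016 = 461 + 10016 = 10477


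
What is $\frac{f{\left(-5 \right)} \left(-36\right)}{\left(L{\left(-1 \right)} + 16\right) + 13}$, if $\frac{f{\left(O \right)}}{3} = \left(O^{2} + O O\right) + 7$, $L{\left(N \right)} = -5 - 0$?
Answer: $- \frac{513}{2} \approx -256.5$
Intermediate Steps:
$L{\left(N \right)} = -5$ ($L{\left(N \right)} = -5 + 0 = -5$)
$f{\left(O \right)} = 21 + 6 O^{2}$ ($f{\left(O \right)} = 3 \left(\left(O^{2} + O O\right) + 7\right) = 3 \left(\left(O^{2} + O^{2}\right) + 7\right) = 3 \left(2 O^{2} + 7\right) = 3 \left(7 + 2 O^{2}\right) = 21 + 6 O^{2}$)
$\frac{f{\left(-5 \right)} \left(-36\right)}{\left(L{\left(-1 \right)} + 16\right) + 13} = \frac{\left(21 + 6 \left(-5\right)^{2}\right) \left(-36\right)}{\left(-5 + 16\right) + 13} = \frac{\left(21 + 6 \cdot 25\right) \left(-36\right)}{11 + 13} = \frac{\left(21 + 150\right) \left(-36\right)}{24} = 171 \left(-36\right) \frac{1}{24} = \left(-6156\right) \frac{1}{24} = - \frac{513}{2}$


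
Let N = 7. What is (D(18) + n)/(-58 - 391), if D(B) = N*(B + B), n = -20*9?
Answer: -72/449 ≈ -0.16036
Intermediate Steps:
n = -180
D(B) = 14*B (D(B) = 7*(B + B) = 7*(2*B) = 14*B)
(D(18) + n)/(-58 - 391) = (14*18 - 180)/(-58 - 391) = (252 - 180)/(-449) = 72*(-1/449) = -72/449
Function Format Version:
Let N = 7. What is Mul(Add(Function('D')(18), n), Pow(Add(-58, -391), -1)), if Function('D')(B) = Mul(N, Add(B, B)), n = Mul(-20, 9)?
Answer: Rational(-72, 449) ≈ -0.16036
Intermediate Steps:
n = -180
Function('D')(B) = Mul(14, B) (Function('D')(B) = Mul(7, Add(B, B)) = Mul(7, Mul(2, B)) = Mul(14, B))
Mul(Add(Function('D')(18), n), Pow(Add(-58, -391), -1)) = Mul(Add(Mul(14, 18), -180), Pow(Add(-58, -391), -1)) = Mul(Add(252, -180), Pow(-449, -1)) = Mul(72, Rational(-1, 449)) = Rational(-72, 449)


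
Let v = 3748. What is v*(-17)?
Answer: -63716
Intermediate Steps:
v*(-17) = 3748*(-17) = -63716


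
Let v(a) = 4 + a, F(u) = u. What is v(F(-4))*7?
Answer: 0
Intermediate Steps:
v(F(-4))*7 = (4 - 4)*7 = 0*7 = 0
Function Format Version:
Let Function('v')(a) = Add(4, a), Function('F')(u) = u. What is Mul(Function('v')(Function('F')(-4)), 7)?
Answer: 0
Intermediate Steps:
Mul(Function('v')(Function('F')(-4)), 7) = Mul(Add(4, -4), 7) = Mul(0, 7) = 0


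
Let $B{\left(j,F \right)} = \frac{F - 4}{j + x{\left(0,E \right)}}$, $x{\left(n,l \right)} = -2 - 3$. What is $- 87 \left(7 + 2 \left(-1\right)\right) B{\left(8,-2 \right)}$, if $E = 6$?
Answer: $870$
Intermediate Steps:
$x{\left(n,l \right)} = -5$ ($x{\left(n,l \right)} = -2 - 3 = -5$)
$B{\left(j,F \right)} = \frac{-4 + F}{-5 + j}$ ($B{\left(j,F \right)} = \frac{F - 4}{j - 5} = \frac{-4 + F}{-5 + j}$)
$- 87 \left(7 + 2 \left(-1\right)\right) B{\left(8,-2 \right)} = - 87 \left(7 + 2 \left(-1\right)\right) \frac{-4 - 2}{-5 + 8} = - 87 \left(7 - 2\right) \frac{1}{3} \left(-6\right) = \left(-87\right) 5 \cdot \frac{1}{3} \left(-6\right) = \left(-435\right) \left(-2\right) = 870$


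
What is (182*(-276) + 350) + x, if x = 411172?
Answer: 361290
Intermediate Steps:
(182*(-276) + 350) + x = (182*(-276) + 350) + 411172 = (-50232 + 350) + 411172 = -49882 + 411172 = 361290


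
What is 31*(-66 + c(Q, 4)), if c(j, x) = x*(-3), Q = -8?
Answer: -2418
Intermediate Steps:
c(j, x) = -3*x
31*(-66 + c(Q, 4)) = 31*(-66 - 3*4) = 31*(-66 - 12) = 31*(-78) = -2418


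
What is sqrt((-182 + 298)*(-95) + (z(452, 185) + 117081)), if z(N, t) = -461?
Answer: 40*sqrt(66) ≈ 324.96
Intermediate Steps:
sqrt((-182 + 298)*(-95) + (z(452, 185) + 117081)) = sqrt((-182 + 298)*(-95) + (-461 + 117081)) = sqrt(116*(-95) + 116620) = sqrt(-11020 + 116620) = sqrt(105600) = 40*sqrt(66)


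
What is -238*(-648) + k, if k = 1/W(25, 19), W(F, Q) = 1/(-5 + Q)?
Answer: 154238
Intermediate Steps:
k = 14 (k = 1/(1/(-5 + 19)) = 1/(1/14) = 14)
-238*(-648) + k = -238*(-648) + 14 = 154224 + 14 = 154238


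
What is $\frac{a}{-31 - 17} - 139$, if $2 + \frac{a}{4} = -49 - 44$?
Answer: $- \frac{1573}{12} \approx -131.08$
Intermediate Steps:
$a = -380$ ($a = -8 + 4 \left(-49 - 44\right) = -8 + 4 \left(-93\right) = -8 - 372 = -380$)
$\frac{a}{-31 - 17} - 139 = \frac{1}{-31 - 17} \left(-380\right) - 139 = \frac{1}{-48} \left(-380\right) - 139 = \left(- \frac{1}{48}\right) \left(-380\right) - 139 = \frac{95}{12} - 139 = - \frac{1573}{12}$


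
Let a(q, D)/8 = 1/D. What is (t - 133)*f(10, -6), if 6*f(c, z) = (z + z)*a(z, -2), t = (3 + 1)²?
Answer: -936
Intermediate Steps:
a(q, D) = 8/D
t = 16 (t = 4² = 16)
f(c, z) = -4*z/3 (f(c, z) = ((z + z)*(8/(-2)))/6 = ((2*z)*(8*(-½)))/6 = ((2*z)*(-4))/6 = (-8*z)/6 = -4*z/3)
(t - 133)*f(10, -6) = (16 - 133)*(-4/3*(-6)) = -117*8 = -936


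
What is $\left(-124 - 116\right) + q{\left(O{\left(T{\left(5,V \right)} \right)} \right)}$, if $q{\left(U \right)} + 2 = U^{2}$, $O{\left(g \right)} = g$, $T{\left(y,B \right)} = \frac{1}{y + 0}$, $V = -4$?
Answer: $- \frac{6049}{25} \approx -241.96$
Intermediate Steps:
$T{\left(y,B \right)} = \frac{1}{y}$
$q{\left(U \right)} = -2 + U^{2}$
$\left(-124 - 116\right) + q{\left(O{\left(T{\left(5,V \right)} \right)} \right)} = \left(-124 - 116\right) - \left(2 - \left(\frac{1}{5}\right)^{2}\right) = -240 - \left(2 - \left(\frac{1}{5}\right)^{2}\right) = -240 + \left(-2 + \frac{1}{25}\right) = -240 - \frac{49}{25} = - \frac{6049}{25}$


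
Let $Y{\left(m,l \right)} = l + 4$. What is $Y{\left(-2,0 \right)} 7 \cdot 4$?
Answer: $112$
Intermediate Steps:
$Y{\left(m,l \right)} = 4 + l$
$Y{\left(-2,0 \right)} 7 \cdot 4 = \left(4 + 0\right) 7 \cdot 4 = 4 \cdot 7 \cdot 4 = 28 \cdot 4 = 112$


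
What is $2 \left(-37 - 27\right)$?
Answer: $-128$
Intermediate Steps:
$2 \left(-37 - 27\right) = 2 \left(-64\right) = -128$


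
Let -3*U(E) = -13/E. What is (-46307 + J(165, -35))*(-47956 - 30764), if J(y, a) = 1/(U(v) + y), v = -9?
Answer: 8096181453120/2221 ≈ 3.6453e+9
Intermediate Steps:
U(E) = 13/(3*E) (U(E) = -(-13)/(3*E) = 13/(3*E))
J(y, a) = 1/(-13/27 + y) (J(y, a) = 1/((13/3)/(-9) + y) = 1/((13/3)*(-1/9) + y) = 1/(-13/27 + y))
(-46307 + J(165, -35))*(-47956 - 30764) = (-46307 + 27/(-13 + 27*165))*(-47956 - 30764) = (-46307 + 27/(-13 + 4455))*(-78720) = (-46307 + 27/4442)*(-78720) = -205695667/4442*(-78720) = 8096181453120/2221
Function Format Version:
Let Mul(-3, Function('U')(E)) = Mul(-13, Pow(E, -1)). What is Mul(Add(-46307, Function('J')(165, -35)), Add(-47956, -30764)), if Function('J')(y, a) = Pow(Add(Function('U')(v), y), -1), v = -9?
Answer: Rational(8096181453120, 2221) ≈ 3.6453e+9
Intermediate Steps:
Function('U')(E) = Mul(Rational(13, 3), Pow(E, -1)) (Function('U')(E) = Mul(Rational(-1, 3), Mul(-13, Pow(E, -1))) = Mul(Rational(13, 3), Pow(E, -1)))
Function('J')(y, a) = Pow(Add(Rational(-13, 27), y), -1) (Function('J')(y, a) = Pow(Add(Mul(Rational(13, 3), Pow(-9, -1)), y), -1) = Pow(Add(Mul(Rational(13, 3), Rational(-1, 9)), y), -1) = Pow(Add(Rational(-13, 27), y), -1))
Mul(Add(-46307, Function('J')(165, -35)), Add(-47956, -30764)) = Mul(Add(-46307, Mul(27, Pow(Add(-13, Mul(27, 165)), -1))), Add(-47956, -30764)) = Mul(Add(-46307, Mul(27, Pow(Add(-13, 4455), -1))), -78720) = Mul(Add(-46307, Mul(27, Pow(4442, -1))), -78720) = Mul(Add(-46307, Mul(27, Rational(1, 4442))), -78720) = Mul(Add(-46307, Rational(27, 4442)), -78720) = Mul(Rational(-205695667, 4442), -78720) = Rational(8096181453120, 2221)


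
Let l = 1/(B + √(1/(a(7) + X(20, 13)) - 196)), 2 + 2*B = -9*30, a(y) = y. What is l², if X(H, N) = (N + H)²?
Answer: 300304/(74528 - I*√58859310)² ≈ 5.2377e-5 + 1.0899e-5*I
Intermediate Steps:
X(H, N) = (H + N)²
B = -136 (B = -1 + (-9*30)/2 = -1 + (½)*(-270) = -1 - 135 = -136)
l = 1/(-136 + I*√58859310/548) (l = 1/(-136 + √(1/(7 + (20 + 13)²) - 196)) = 1/(-136 + √(1/(7 + 33²) - 196)) = 1/(-136 + √(1/(7 + 1089) - 196)) = 1/(-136 + √(1/1096 - 196)) = 1/(-136 + √(-214815/1096)) = 1/(-136 + I*√58859310/548) ≈ -0.0072758 - 0.00074898*I)
l² = (-149056/20486431 - 2*I*√58859310/20486431)²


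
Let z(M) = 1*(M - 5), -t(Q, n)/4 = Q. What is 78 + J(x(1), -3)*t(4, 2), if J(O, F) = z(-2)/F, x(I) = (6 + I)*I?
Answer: 122/3 ≈ 40.667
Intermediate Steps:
t(Q, n) = -4*Q
z(M) = -5 + M (z(M) = 1*(-5 + M) = -5 + M)
x(I) = I*(6 + I)
J(O, F) = -7/F (J(O, F) = (-5 - 2)/F = -7/F)
78 + J(x(1), -3)*t(4, 2) = 78 + (-7/(-3))*(-4*4) = 78 - 7*(-⅓)*(-16) = 78 + (7/3)*(-16) = 78 - 112/3 = 122/3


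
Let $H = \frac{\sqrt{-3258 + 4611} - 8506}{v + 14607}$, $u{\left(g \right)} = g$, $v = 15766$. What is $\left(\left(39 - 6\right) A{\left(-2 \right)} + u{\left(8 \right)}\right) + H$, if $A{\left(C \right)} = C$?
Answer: $- \frac{1770140}{30373} + \frac{\sqrt{1353}}{30373} \approx -58.279$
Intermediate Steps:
$H = - \frac{8506}{30373} + \frac{\sqrt{1353}}{30373}$ ($H = \frac{\sqrt{-3258 + 4611} - 8506}{15766 + 14607} = \frac{\sqrt{1353} - 8506}{30373} = \left(-8506 + \sqrt{1353}\right) \frac{1}{30373} = - \frac{8506}{30373} + \frac{\sqrt{1353}}{30373} \approx -0.27884$)
$\left(\left(39 - 6\right) A{\left(-2 \right)} + u{\left(8 \right)}\right) + H = \left(\left(39 - 6\right) \left(-2\right) + 8\right) - \left(\frac{8506}{30373} - \frac{\sqrt{1353}}{30373}\right) = \left(33 \left(-2\right) + 8\right) - \left(\frac{8506}{30373} - \frac{\sqrt{1353}}{30373}\right) = \left(-66 + 8\right) - \left(\frac{8506}{30373} - \frac{\sqrt{1353}}{30373}\right) = -58 - \left(\frac{8506}{30373} - \frac{\sqrt{1353}}{30373}\right) = - \frac{1770140}{30373} + \frac{\sqrt{1353}}{30373}$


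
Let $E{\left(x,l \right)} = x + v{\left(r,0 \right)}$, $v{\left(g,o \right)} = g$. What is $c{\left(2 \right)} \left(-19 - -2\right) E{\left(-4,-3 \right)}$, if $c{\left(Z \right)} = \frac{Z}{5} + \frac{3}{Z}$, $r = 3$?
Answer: $\frac{323}{10} \approx 32.3$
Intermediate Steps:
$c{\left(Z \right)} = \frac{3}{Z} + \frac{Z}{5}$ ($c{\left(Z \right)} = Z \frac{1}{5} + \frac{3}{Z} = \frac{Z}{5} + \frac{3}{Z} = \frac{3}{Z} + \frac{Z}{5}$)
$E{\left(x,l \right)} = 3 + x$ ($E{\left(x,l \right)} = x + 3 = 3 + x$)
$c{\left(2 \right)} \left(-19 - -2\right) E{\left(-4,-3 \right)} = \left(\frac{3}{2} + \frac{1}{5} \cdot 2\right) \left(-19 - -2\right) \left(3 - 4\right) = \left(3 \cdot \frac{1}{2} + \frac{2}{5}\right) \left(-19 + 2\right) \left(-1\right) = \left(\frac{3}{2} + \frac{2}{5}\right) \left(-17\right) \left(-1\right) = \frac{19}{10} \left(-17\right) \left(-1\right) = \left(- \frac{323}{10}\right) \left(-1\right) = \frac{323}{10}$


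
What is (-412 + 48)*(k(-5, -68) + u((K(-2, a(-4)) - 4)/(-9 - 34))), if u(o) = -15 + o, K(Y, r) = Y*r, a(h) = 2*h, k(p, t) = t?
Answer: 1303484/43 ≈ 30314.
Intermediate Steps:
(-412 + 48)*(k(-5, -68) + u((K(-2, a(-4)) - 4)/(-9 - 34))) = (-412 + 48)*(-68 + (-15 + (-4*(-4) - 4)/(-9 - 34))) = -364*(-68 + (-15 + (-2*(-8) - 4)/(-43))) = -364*(-68 + (-15 + (16 - 4)*(-1/43))) = -364*(-68 + (-15 + 12*(-1/43))) = -364*(-68 + (-15 - 12/43)) = -364*(-68 - 657/43) = -364*(-3581/43) = 1303484/43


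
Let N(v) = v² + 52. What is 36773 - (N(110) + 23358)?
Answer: 1263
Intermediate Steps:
N(v) = 52 + v²
36773 - (N(110) + 23358) = 36773 - ((52 + 110²) + 23358) = 36773 - ((52 + 12100) + 23358) = 36773 - (12152 + 23358) = 36773 - 1*35510 = 36773 - 35510 = 1263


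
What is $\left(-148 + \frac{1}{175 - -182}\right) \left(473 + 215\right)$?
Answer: $- \frac{36350480}{357} \approx -1.0182 \cdot 10^{5}$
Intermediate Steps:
$\left(-148 + \frac{1}{175 - -182}\right) \left(473 + 215\right) = \left(-148 + \frac{1}{175 + 182}\right) 688 = \left(-148 + \frac{1}{357}\right) 688 = \left(- \frac{52835}{357}\right) 688 = - \frac{36350480}{357}$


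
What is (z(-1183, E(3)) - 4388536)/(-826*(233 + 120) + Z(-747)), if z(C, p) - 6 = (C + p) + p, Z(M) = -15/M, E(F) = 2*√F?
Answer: 1093038537/72602917 - 996*√3/72602917 ≈ 15.055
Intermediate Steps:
z(C, p) = 6 + C + 2*p (z(C, p) = 6 + ((C + p) + p) = 6 + (C + 2*p) = 6 + C + 2*p)
(z(-1183, E(3)) - 4388536)/(-826*(233 + 120) + Z(-747)) = ((6 - 1183 + 2*(2*√3)) - 4388536)/(-826*(233 + 120) - 15/(-747)) = ((6 - 1183 + 4*√3) - 4388536)/(-826*353 - 15*(-1/747)) = ((-1177 + 4*√3) - 4388536)/(-291578 + 5/249) = (-4389713 + 4*√3)/(-72602917/249) = (-4389713 + 4*√3)*(-249/72602917) = 1093038537/72602917 - 996*√3/72602917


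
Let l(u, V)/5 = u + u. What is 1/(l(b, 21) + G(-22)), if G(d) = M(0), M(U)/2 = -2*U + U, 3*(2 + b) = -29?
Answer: -3/350 ≈ -0.0085714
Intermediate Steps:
b = -35/3 (b = -2 + (⅓)*(-29) = -2 - 29/3 = -35/3 ≈ -11.667)
M(U) = -2*U (M(U) = 2*(-2*U + U) = 2*(-U) = -2*U)
G(d) = 0 (G(d) = -2*0 = 0)
l(u, V) = 10*u (l(u, V) = 5*(u + u) = 5*(2*u) = 10*u)
1/(l(b, 21) + G(-22)) = 1/(10*(-35/3) + 0) = 1/(-350/3 + 0) = 1/(-350/3) = -3/350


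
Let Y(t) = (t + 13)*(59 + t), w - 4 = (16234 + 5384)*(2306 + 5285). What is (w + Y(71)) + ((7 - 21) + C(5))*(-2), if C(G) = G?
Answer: 164113180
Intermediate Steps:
w = 164102242 (w = 4 + (16234 + 5384)*(2306 + 5285) = 4 + 21618*7591 = 4 + 164102238 = 164102242)
Y(t) = (13 + t)*(59 + t)
(w + Y(71)) + ((7 - 21) + C(5))*(-2) = (164102242 + (767 + 71² + 72*71)) + ((7 - 21) + 5)*(-2) = (164102242 + (767 + 5041 + 5112)) + (-14 + 5)*(-2) = (164102242 + 10920) - 9*(-2) = 164113162 + 18 = 164113180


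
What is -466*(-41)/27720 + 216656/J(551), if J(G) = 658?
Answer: 214938431/651420 ≈ 329.95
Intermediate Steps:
-466*(-41)/27720 + 216656/J(551) = -466*(-41)/27720 + 216656/658 = 19106*(1/27720) + 216656*(1/658) = 9553/13860 + 108328/329 = 214938431/651420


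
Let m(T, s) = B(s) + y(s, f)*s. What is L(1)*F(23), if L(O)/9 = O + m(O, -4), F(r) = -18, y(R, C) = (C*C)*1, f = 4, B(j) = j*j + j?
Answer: 8262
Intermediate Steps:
B(j) = j + j² (B(j) = j² + j = j + j²)
y(R, C) = C² (y(R, C) = C²*1 = C²)
m(T, s) = 16*s + s*(1 + s) (m(T, s) = s*(1 + s) + 4²*s = s*(1 + s) + 16*s = 16*s + s*(1 + s))
L(O) = -468 + 9*O (L(O) = 9*(O - 4*(17 - 4)) = 9*(O - 4*13) = 9*(O - 52) = 9*(-52 + O) = -468 + 9*O)
L(1)*F(23) = (-468 + 9*1)*(-18) = (-468 + 9)*(-18) = -459*(-18) = 8262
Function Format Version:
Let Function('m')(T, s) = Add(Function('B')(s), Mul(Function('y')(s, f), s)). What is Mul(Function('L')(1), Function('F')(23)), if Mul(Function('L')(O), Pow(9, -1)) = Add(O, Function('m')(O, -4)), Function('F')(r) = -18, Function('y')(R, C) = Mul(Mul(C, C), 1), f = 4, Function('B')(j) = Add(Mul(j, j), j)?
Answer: 8262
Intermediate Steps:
Function('B')(j) = Add(j, Pow(j, 2)) (Function('B')(j) = Add(Pow(j, 2), j) = Add(j, Pow(j, 2)))
Function('y')(R, C) = Pow(C, 2) (Function('y')(R, C) = Mul(Pow(C, 2), 1) = Pow(C, 2))
Function('m')(T, s) = Add(Mul(16, s), Mul(s, Add(1, s))) (Function('m')(T, s) = Add(Mul(s, Add(1, s)), Mul(Pow(4, 2), s)) = Add(Mul(s, Add(1, s)), Mul(16, s)) = Add(Mul(16, s), Mul(s, Add(1, s))))
Function('L')(O) = Add(-468, Mul(9, O)) (Function('L')(O) = Mul(9, Add(O, Mul(-4, Add(17, -4)))) = Mul(9, Add(O, Mul(-4, 13))) = Mul(9, Add(O, -52)) = Mul(9, Add(-52, O)) = Add(-468, Mul(9, O)))
Mul(Function('L')(1), Function('F')(23)) = Mul(Add(-468, Mul(9, 1)), -18) = Mul(Add(-468, 9), -18) = Mul(-459, -18) = 8262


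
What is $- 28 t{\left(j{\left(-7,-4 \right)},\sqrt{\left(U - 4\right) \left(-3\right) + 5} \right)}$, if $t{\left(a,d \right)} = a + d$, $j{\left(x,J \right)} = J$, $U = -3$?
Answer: $112 - 28 \sqrt{26} \approx -30.773$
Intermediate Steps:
$- 28 t{\left(j{\left(-7,-4 \right)},\sqrt{\left(U - 4\right) \left(-3\right) + 5} \right)} = - 28 \left(-4 + \sqrt{\left(-3 - 4\right) \left(-3\right) + 5}\right) = - 28 \left(-4 + \sqrt{\left(-7\right) \left(-3\right) + 5}\right) = - 28 \left(-4 + \sqrt{21 + 5}\right) = - 28 \left(-4 + \sqrt{26}\right) = 112 - 28 \sqrt{26}$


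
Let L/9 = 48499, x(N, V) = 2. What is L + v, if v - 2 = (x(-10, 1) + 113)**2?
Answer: 449718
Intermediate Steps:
v = 13227 (v = 2 + (2 + 113)**2 = 2 + 115**2 = 2 + 13225 = 13227)
L = 436491 (L = 9*48499 = 436491)
L + v = 436491 + 13227 = 449718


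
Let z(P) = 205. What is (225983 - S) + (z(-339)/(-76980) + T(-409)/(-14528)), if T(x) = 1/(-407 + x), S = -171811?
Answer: 2016785066837505/5069923328 ≈ 3.9779e+5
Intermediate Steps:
(225983 - S) + (z(-339)/(-76980) + T(-409)/(-14528)) = (225983 - 1*(-171811)) + (205/(-76980) + 1/(-407 - 409*(-14528))) = (225983 + 171811) + (205*(-1/76980) - 1/14528/(-816)) = 397794 + (-41/15396 - 1/816*(-1/14528)) = 397794 + (-41/15396 + 1/11854848) = 397794 - 13500927/5069923328 = 2016785066837505/5069923328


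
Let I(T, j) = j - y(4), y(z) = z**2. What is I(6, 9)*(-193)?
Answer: 1351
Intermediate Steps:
I(T, j) = -16 + j (I(T, j) = j - 1*4**2 = j - 1*16 = j - 16 = -16 + j)
I(6, 9)*(-193) = (-16 + 9)*(-193) = -7*(-193) = 1351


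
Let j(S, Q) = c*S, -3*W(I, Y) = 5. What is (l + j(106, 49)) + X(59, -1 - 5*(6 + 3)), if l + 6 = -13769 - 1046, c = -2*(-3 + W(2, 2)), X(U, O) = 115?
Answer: -41150/3 ≈ -13717.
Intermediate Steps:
W(I, Y) = -5/3 (W(I, Y) = -⅓*5 = -5/3)
c = 28/3 (c = -2*(-3 - 5/3) = -2*(-14/3) = 28/3 ≈ 9.3333)
l = -14821 (l = -6 + (-13769 - 1046) = -6 - 14815 = -14821)
j(S, Q) = 28*S/3
(l + j(106, 49)) + X(59, -1 - 5*(6 + 3)) = (-14821 + (28/3)*106) + 115 = (-14821 + 2968/3) + 115 = -41495/3 + 115 = -41150/3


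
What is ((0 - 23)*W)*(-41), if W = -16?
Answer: -15088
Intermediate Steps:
((0 - 23)*W)*(-41) = ((0 - 23)*(-16))*(-41) = -23*(-16)*(-41) = 368*(-41) = -15088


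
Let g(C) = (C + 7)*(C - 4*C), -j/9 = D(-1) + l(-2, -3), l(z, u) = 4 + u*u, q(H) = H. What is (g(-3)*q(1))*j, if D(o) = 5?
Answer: -5832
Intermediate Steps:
l(z, u) = 4 + u**2
j = -162 (j = -9*(5 + (4 + (-3)**2)) = -9*(5 + (4 + 9)) = -9*(5 + 13) = -9*18 = -162)
g(C) = -3*C*(7 + C) (g(C) = (7 + C)*(-3*C) = -3*C*(7 + C))
(g(-3)*q(1))*j = (-3*(-3)*(7 - 3)*1)*(-162) = (-3*(-3)*4*1)*(-162) = (36*1)*(-162) = 36*(-162) = -5832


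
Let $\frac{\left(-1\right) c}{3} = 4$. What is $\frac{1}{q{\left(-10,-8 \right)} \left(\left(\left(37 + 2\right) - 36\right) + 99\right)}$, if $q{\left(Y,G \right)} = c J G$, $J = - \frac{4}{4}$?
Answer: $- \frac{1}{9792} \approx -0.00010212$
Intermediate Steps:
$c = -12$ ($c = \left(-3\right) 4 = -12$)
$J = -1$ ($J = \left(-4\right) \frac{1}{4} = -1$)
$q{\left(Y,G \right)} = 12 G$ ($q{\left(Y,G \right)} = \left(-12\right) \left(-1\right) G = 12 G$)
$\frac{1}{q{\left(-10,-8 \right)} \left(\left(\left(37 + 2\right) - 36\right) + 99\right)} = \frac{1}{12 \left(-8\right) \left(\left(\left(37 + 2\right) - 36\right) + 99\right)} = \frac{1}{\left(-96\right) \left(\left(39 - 36\right) + 99\right)} = \frac{1}{\left(-96\right) \left(3 + 99\right)} = \frac{1}{\left(-96\right) 102} = \frac{1}{-9792} = - \frac{1}{9792}$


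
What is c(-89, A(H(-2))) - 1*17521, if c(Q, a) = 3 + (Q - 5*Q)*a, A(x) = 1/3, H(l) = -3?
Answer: -52198/3 ≈ -17399.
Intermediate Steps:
A(x) = ⅓
c(Q, a) = 3 - 4*Q*a (c(Q, a) = 3 + (-4*Q)*a = 3 - 4*Q*a)
c(-89, A(H(-2))) - 1*17521 = (3 - 4*(-89)*⅓) - 1*17521 = (3 + 356/3) - 17521 = 365/3 - 17521 = -52198/3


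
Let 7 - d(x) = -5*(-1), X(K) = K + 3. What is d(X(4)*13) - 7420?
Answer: -7418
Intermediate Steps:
X(K) = 3 + K
d(x) = 2 (d(x) = 7 - (-5)*(-1) = 7 - 1*5 = 7 - 5 = 2)
d(X(4)*13) - 7420 = 2 - 7420 = -7418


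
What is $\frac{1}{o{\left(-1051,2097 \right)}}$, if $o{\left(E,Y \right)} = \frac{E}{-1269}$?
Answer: $\frac{1269}{1051} \approx 1.2074$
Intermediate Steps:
$o{\left(E,Y \right)} = - \frac{E}{1269}$ ($o{\left(E,Y \right)} = E \left(- \frac{1}{1269}\right) = - \frac{E}{1269}$)
$\frac{1}{o{\left(-1051,2097 \right)}} = \frac{1}{\left(- \frac{1}{1269}\right) \left(-1051\right)} = \frac{1}{\frac{1051}{1269}} = \frac{1269}{1051}$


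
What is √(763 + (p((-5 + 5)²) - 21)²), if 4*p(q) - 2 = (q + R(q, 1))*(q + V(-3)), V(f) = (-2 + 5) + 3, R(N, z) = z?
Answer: 2*√281 ≈ 33.526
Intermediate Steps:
V(f) = 6 (V(f) = 3 + 3 = 6)
p(q) = ½ + (1 + q)*(6 + q)/4 (p(q) = ½ + ((q + 1)*(q + 6))/4 = ½ + ((1 + q)*(6 + q))/4 = ½ + (1 + q)*(6 + q)/4)
√(763 + (p((-5 + 5)²) - 21)²) = √(763 + ((2 + ((-5 + 5)²)²/4 + 7*(-5 + 5)²/4) - 21)²) = √(763 + ((2 + (0²)²/4 + (7/4)*0²) - 21)²) = √(763 + ((2 + (¼)*0² + (7/4)*0) - 21)²) = √(763 + ((2 + (¼)*0 + 0) - 21)²) = √(763 + ((2 + 0 + 0) - 21)²) = √(763 + (2 - 21)²) = √(763 + (-19)²) = √(763 + 361) = √1124 = 2*√281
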